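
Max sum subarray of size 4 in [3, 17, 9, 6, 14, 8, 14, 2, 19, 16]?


[0:4]: 35
[1:5]: 46
[2:6]: 37
[3:7]: 42
[4:8]: 38
[5:9]: 43
[6:10]: 51

Max: 51 at [6:10]


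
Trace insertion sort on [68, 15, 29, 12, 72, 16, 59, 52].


Initial: [68, 15, 29, 12, 72, 16, 59, 52]
Insert 15: [15, 68, 29, 12, 72, 16, 59, 52]
Insert 29: [15, 29, 68, 12, 72, 16, 59, 52]
Insert 12: [12, 15, 29, 68, 72, 16, 59, 52]
Insert 72: [12, 15, 29, 68, 72, 16, 59, 52]
Insert 16: [12, 15, 16, 29, 68, 72, 59, 52]
Insert 59: [12, 15, 16, 29, 59, 68, 72, 52]
Insert 52: [12, 15, 16, 29, 52, 59, 68, 72]

Sorted: [12, 15, 16, 29, 52, 59, 68, 72]


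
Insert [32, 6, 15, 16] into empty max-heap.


Insert 32: [32]
Insert 6: [32, 6]
Insert 15: [32, 6, 15]
Insert 16: [32, 16, 15, 6]

Final heap: [32, 16, 15, 6]


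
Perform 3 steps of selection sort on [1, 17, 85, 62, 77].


Initial: [1, 17, 85, 62, 77]
Step 1: min=1 at 0
  Swap: [1, 17, 85, 62, 77]
Step 2: min=17 at 1
  Swap: [1, 17, 85, 62, 77]
Step 3: min=62 at 3
  Swap: [1, 17, 62, 85, 77]

After 3 steps: [1, 17, 62, 85, 77]


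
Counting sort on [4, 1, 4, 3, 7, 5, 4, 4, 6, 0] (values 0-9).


Input: [4, 1, 4, 3, 7, 5, 4, 4, 6, 0]
Counts: [1, 1, 0, 1, 4, 1, 1, 1, 0, 0]

Sorted: [0, 1, 3, 4, 4, 4, 4, 5, 6, 7]


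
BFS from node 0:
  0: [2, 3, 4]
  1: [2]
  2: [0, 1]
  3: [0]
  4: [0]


Visit 0, enqueue [2, 3, 4]
Visit 2, enqueue [1]
Visit 3, enqueue []
Visit 4, enqueue []
Visit 1, enqueue []

BFS order: [0, 2, 3, 4, 1]


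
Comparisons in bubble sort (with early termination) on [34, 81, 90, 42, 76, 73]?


Algorithm: bubble sort (with early termination)
Input: [34, 81, 90, 42, 76, 73]
Sorted: [34, 42, 73, 76, 81, 90]

14


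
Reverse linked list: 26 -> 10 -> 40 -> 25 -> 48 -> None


Step 1: curr=26, set curr.next=prev(None) | reversed so far: 26
Step 2: curr=10, set curr.next=prev(26) | reversed so far: 10 -> 26
Step 3: curr=40, set curr.next=prev(10) | reversed so far: 40 -> 10 -> 26
Step 4: curr=25, set curr.next=prev(40) | reversed so far: 25 -> 40 -> 10 -> 26
Step 5: curr=48, set curr.next=prev(25) | reversed so far: 48 -> 25 -> 40 -> 10 -> 26

48 -> 25 -> 40 -> 10 -> 26 -> None


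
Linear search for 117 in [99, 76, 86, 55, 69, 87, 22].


i=0: 99!=117
i=1: 76!=117
i=2: 86!=117
i=3: 55!=117
i=4: 69!=117
i=5: 87!=117
i=6: 22!=117

Not found, 7 comps


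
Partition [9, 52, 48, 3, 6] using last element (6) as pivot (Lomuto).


Pivot: 6
  3 <= 6: swap -> [3, 52, 48, 9, 6]
Place pivot at 1: [3, 6, 48, 9, 52]

Partitioned: [3, 6, 48, 9, 52]


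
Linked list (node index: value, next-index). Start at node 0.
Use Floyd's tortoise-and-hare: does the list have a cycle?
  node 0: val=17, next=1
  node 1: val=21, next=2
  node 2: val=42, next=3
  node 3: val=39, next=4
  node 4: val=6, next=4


Floyd's tortoise (slow, +1) and hare (fast, +2):
  init: slow=0, fast=0
  step 1: slow=1, fast=2
  step 2: slow=2, fast=4
  step 3: slow=3, fast=4
  step 4: slow=4, fast=4
  slow == fast at node 4: cycle detected

Cycle: yes


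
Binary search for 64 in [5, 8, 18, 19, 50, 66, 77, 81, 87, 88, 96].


Step 1: lo=0, hi=10, mid=5, val=66
Step 2: lo=0, hi=4, mid=2, val=18
Step 3: lo=3, hi=4, mid=3, val=19
Step 4: lo=4, hi=4, mid=4, val=50

Not found


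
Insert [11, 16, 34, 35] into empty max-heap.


Insert 11: [11]
Insert 16: [16, 11]
Insert 34: [34, 11, 16]
Insert 35: [35, 34, 16, 11]

Final heap: [35, 34, 16, 11]


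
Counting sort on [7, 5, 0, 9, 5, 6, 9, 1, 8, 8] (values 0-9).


Input: [7, 5, 0, 9, 5, 6, 9, 1, 8, 8]
Counts: [1, 1, 0, 0, 0, 2, 1, 1, 2, 2]

Sorted: [0, 1, 5, 5, 6, 7, 8, 8, 9, 9]


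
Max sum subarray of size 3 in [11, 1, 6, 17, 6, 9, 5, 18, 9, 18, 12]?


[0:3]: 18
[1:4]: 24
[2:5]: 29
[3:6]: 32
[4:7]: 20
[5:8]: 32
[6:9]: 32
[7:10]: 45
[8:11]: 39

Max: 45 at [7:10]


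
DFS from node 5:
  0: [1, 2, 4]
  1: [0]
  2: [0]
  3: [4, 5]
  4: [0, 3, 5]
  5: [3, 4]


Visit 5, push [4, 3]
Visit 3, push [4]
Visit 4, push [0]
Visit 0, push [2, 1]
Visit 1, push []
Visit 2, push []

DFS order: [5, 3, 4, 0, 1, 2]


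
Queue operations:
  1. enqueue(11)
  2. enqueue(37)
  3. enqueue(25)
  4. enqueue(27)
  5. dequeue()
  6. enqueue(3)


enqueue(11) -> [11]
enqueue(37) -> [11, 37]
enqueue(25) -> [11, 37, 25]
enqueue(27) -> [11, 37, 25, 27]
dequeue()->11, [37, 25, 27]
enqueue(3) -> [37, 25, 27, 3]

Final queue: [37, 25, 27, 3]


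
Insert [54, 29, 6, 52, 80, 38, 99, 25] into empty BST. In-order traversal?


Insert 54: root
Insert 29: L from 54
Insert 6: L from 54 -> L from 29
Insert 52: L from 54 -> R from 29
Insert 80: R from 54
Insert 38: L from 54 -> R from 29 -> L from 52
Insert 99: R from 54 -> R from 80
Insert 25: L from 54 -> L from 29 -> R from 6

In-order: [6, 25, 29, 38, 52, 54, 80, 99]


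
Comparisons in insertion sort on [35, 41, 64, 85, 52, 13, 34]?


Algorithm: insertion sort
Input: [35, 41, 64, 85, 52, 13, 34]
Sorted: [13, 34, 35, 41, 52, 64, 85]

17


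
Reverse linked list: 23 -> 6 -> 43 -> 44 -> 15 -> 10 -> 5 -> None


Step 1: curr=23, set curr.next=prev(None) | reversed so far: 23
Step 2: curr=6, set curr.next=prev(23) | reversed so far: 6 -> 23
Step 3: curr=43, set curr.next=prev(6) | reversed so far: 43 -> 6 -> 23
Step 4: curr=44, set curr.next=prev(43) | reversed so far: 44 -> 43 -> 6 -> 23
Step 5: curr=15, set curr.next=prev(44) | reversed so far: 15 -> 44 -> 43 -> 6 -> 23
Step 6: curr=10, set curr.next=prev(15) | reversed so far: 10 -> 15 -> 44 -> 43 -> 6 -> 23
Step 7: curr=5, set curr.next=prev(10) | reversed so far: 5 -> 10 -> 15 -> 44 -> 43 -> 6 -> 23

5 -> 10 -> 15 -> 44 -> 43 -> 6 -> 23 -> None


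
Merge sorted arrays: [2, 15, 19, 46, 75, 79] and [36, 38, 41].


Take 2 from A
Take 15 from A
Take 19 from A
Take 36 from B
Take 38 from B
Take 41 from B

Merged: [2, 15, 19, 36, 38, 41, 46, 75, 79]


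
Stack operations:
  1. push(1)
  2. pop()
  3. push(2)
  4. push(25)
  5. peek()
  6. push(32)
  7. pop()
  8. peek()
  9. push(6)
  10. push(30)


push(1) -> [1]
pop()->1, []
push(2) -> [2]
push(25) -> [2, 25]
peek()->25
push(32) -> [2, 25, 32]
pop()->32, [2, 25]
peek()->25
push(6) -> [2, 25, 6]
push(30) -> [2, 25, 6, 30]

Final stack: [2, 25, 6, 30]


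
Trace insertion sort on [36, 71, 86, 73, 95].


Initial: [36, 71, 86, 73, 95]
Insert 71: [36, 71, 86, 73, 95]
Insert 86: [36, 71, 86, 73, 95]
Insert 73: [36, 71, 73, 86, 95]
Insert 95: [36, 71, 73, 86, 95]

Sorted: [36, 71, 73, 86, 95]


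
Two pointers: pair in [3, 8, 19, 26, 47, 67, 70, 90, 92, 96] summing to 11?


lo=0(3)+hi=9(96)=99
lo=0(3)+hi=8(92)=95
lo=0(3)+hi=7(90)=93
lo=0(3)+hi=6(70)=73
lo=0(3)+hi=5(67)=70
lo=0(3)+hi=4(47)=50
lo=0(3)+hi=3(26)=29
lo=0(3)+hi=2(19)=22
lo=0(3)+hi=1(8)=11

Yes: 3+8=11


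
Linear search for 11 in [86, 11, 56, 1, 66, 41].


i=0: 86!=11
i=1: 11==11 found!

Found at 1, 2 comps


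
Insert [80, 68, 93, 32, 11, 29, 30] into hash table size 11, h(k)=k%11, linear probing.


Insert 80: h=3 -> slot 3
Insert 68: h=2 -> slot 2
Insert 93: h=5 -> slot 5
Insert 32: h=10 -> slot 10
Insert 11: h=0 -> slot 0
Insert 29: h=7 -> slot 7
Insert 30: h=8 -> slot 8

Table: [11, None, 68, 80, None, 93, None, 29, 30, None, 32]


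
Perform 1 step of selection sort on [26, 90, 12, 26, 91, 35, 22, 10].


Initial: [26, 90, 12, 26, 91, 35, 22, 10]
Step 1: min=10 at 7
  Swap: [10, 90, 12, 26, 91, 35, 22, 26]

After 1 step: [10, 90, 12, 26, 91, 35, 22, 26]


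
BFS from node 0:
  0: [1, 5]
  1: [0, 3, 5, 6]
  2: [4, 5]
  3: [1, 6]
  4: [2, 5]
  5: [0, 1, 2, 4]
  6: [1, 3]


Visit 0, enqueue [1, 5]
Visit 1, enqueue [3, 6]
Visit 5, enqueue [2, 4]
Visit 3, enqueue []
Visit 6, enqueue []
Visit 2, enqueue []
Visit 4, enqueue []

BFS order: [0, 1, 5, 3, 6, 2, 4]


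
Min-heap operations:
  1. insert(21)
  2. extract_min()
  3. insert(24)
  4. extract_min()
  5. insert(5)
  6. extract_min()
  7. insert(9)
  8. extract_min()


insert(21) -> [21]
extract_min()->21, []
insert(24) -> [24]
extract_min()->24, []
insert(5) -> [5]
extract_min()->5, []
insert(9) -> [9]
extract_min()->9, []

Final heap: []


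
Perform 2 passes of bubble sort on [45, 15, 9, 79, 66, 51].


Initial: [45, 15, 9, 79, 66, 51]
Pass 1: [15, 9, 45, 66, 51, 79] (4 swaps)
Pass 2: [9, 15, 45, 51, 66, 79] (2 swaps)

After 2 passes: [9, 15, 45, 51, 66, 79]


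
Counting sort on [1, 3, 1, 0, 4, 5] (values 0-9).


Input: [1, 3, 1, 0, 4, 5]
Counts: [1, 2, 0, 1, 1, 1, 0, 0, 0, 0]

Sorted: [0, 1, 1, 3, 4, 5]


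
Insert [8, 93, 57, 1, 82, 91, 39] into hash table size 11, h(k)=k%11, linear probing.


Insert 8: h=8 -> slot 8
Insert 93: h=5 -> slot 5
Insert 57: h=2 -> slot 2
Insert 1: h=1 -> slot 1
Insert 82: h=5, 1 probes -> slot 6
Insert 91: h=3 -> slot 3
Insert 39: h=6, 1 probes -> slot 7

Table: [None, 1, 57, 91, None, 93, 82, 39, 8, None, None]


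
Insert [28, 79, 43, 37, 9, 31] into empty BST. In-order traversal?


Insert 28: root
Insert 79: R from 28
Insert 43: R from 28 -> L from 79
Insert 37: R from 28 -> L from 79 -> L from 43
Insert 9: L from 28
Insert 31: R from 28 -> L from 79 -> L from 43 -> L from 37

In-order: [9, 28, 31, 37, 43, 79]


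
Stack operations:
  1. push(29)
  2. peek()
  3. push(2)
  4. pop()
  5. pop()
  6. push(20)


push(29) -> [29]
peek()->29
push(2) -> [29, 2]
pop()->2, [29]
pop()->29, []
push(20) -> [20]

Final stack: [20]


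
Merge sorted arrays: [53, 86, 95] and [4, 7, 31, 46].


Take 4 from B
Take 7 from B
Take 31 from B
Take 46 from B

Merged: [4, 7, 31, 46, 53, 86, 95]


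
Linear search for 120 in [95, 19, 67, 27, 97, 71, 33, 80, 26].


i=0: 95!=120
i=1: 19!=120
i=2: 67!=120
i=3: 27!=120
i=4: 97!=120
i=5: 71!=120
i=6: 33!=120
i=7: 80!=120
i=8: 26!=120

Not found, 9 comps


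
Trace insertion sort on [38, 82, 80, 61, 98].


Initial: [38, 82, 80, 61, 98]
Insert 82: [38, 82, 80, 61, 98]
Insert 80: [38, 80, 82, 61, 98]
Insert 61: [38, 61, 80, 82, 98]
Insert 98: [38, 61, 80, 82, 98]

Sorted: [38, 61, 80, 82, 98]


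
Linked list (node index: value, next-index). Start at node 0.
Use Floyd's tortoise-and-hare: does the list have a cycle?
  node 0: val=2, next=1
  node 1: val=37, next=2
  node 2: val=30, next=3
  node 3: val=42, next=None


Floyd's tortoise (slow, +1) and hare (fast, +2):
  init: slow=0, fast=0
  step 1: slow=1, fast=2
  step 2: fast 2->3->None, no cycle

Cycle: no


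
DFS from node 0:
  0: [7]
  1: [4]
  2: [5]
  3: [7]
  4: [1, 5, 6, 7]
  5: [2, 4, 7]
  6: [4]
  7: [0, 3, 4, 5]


Visit 0, push [7]
Visit 7, push [5, 4, 3]
Visit 3, push []
Visit 4, push [6, 5, 1]
Visit 1, push []
Visit 5, push [2]
Visit 2, push []
Visit 6, push []

DFS order: [0, 7, 3, 4, 1, 5, 2, 6]


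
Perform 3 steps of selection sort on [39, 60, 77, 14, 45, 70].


Initial: [39, 60, 77, 14, 45, 70]
Step 1: min=14 at 3
  Swap: [14, 60, 77, 39, 45, 70]
Step 2: min=39 at 3
  Swap: [14, 39, 77, 60, 45, 70]
Step 3: min=45 at 4
  Swap: [14, 39, 45, 60, 77, 70]

After 3 steps: [14, 39, 45, 60, 77, 70]


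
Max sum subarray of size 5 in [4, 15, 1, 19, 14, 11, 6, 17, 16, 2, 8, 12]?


[0:5]: 53
[1:6]: 60
[2:7]: 51
[3:8]: 67
[4:9]: 64
[5:10]: 52
[6:11]: 49
[7:12]: 55

Max: 67 at [3:8]


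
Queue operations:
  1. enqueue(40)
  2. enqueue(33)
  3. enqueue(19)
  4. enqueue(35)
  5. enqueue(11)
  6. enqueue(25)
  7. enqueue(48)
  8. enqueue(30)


enqueue(40) -> [40]
enqueue(33) -> [40, 33]
enqueue(19) -> [40, 33, 19]
enqueue(35) -> [40, 33, 19, 35]
enqueue(11) -> [40, 33, 19, 35, 11]
enqueue(25) -> [40, 33, 19, 35, 11, 25]
enqueue(48) -> [40, 33, 19, 35, 11, 25, 48]
enqueue(30) -> [40, 33, 19, 35, 11, 25, 48, 30]

Final queue: [40, 33, 19, 35, 11, 25, 48, 30]


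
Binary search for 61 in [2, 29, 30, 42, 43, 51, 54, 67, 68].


Step 1: lo=0, hi=8, mid=4, val=43
Step 2: lo=5, hi=8, mid=6, val=54
Step 3: lo=7, hi=8, mid=7, val=67

Not found


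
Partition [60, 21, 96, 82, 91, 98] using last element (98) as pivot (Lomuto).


Pivot: 98
  60 <= 98: advance i (no swap)
  21 <= 98: advance i (no swap)
  96 <= 98: advance i (no swap)
  82 <= 98: advance i (no swap)
  91 <= 98: advance i (no swap)
Place pivot at 5: [60, 21, 96, 82, 91, 98]

Partitioned: [60, 21, 96, 82, 91, 98]


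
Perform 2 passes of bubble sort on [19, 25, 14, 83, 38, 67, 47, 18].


Initial: [19, 25, 14, 83, 38, 67, 47, 18]
Pass 1: [19, 14, 25, 38, 67, 47, 18, 83] (5 swaps)
Pass 2: [14, 19, 25, 38, 47, 18, 67, 83] (3 swaps)

After 2 passes: [14, 19, 25, 38, 47, 18, 67, 83]


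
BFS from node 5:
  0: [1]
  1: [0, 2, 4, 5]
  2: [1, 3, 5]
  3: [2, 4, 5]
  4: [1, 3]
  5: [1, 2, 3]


Visit 5, enqueue [1, 2, 3]
Visit 1, enqueue [0, 4]
Visit 2, enqueue []
Visit 3, enqueue []
Visit 0, enqueue []
Visit 4, enqueue []

BFS order: [5, 1, 2, 3, 0, 4]


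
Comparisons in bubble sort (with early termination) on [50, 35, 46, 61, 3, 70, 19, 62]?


Algorithm: bubble sort (with early termination)
Input: [50, 35, 46, 61, 3, 70, 19, 62]
Sorted: [3, 19, 35, 46, 50, 61, 62, 70]

27


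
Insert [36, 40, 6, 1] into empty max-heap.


Insert 36: [36]
Insert 40: [40, 36]
Insert 6: [40, 36, 6]
Insert 1: [40, 36, 6, 1]

Final heap: [40, 36, 6, 1]


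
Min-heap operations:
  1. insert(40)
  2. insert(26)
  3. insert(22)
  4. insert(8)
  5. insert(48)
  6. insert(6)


insert(40) -> [40]
insert(26) -> [26, 40]
insert(22) -> [22, 40, 26]
insert(8) -> [8, 22, 26, 40]
insert(48) -> [8, 22, 26, 40, 48]
insert(6) -> [6, 22, 8, 40, 48, 26]

Final heap: [6, 22, 8, 40, 48, 26]


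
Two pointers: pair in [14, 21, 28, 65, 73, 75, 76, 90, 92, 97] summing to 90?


lo=0(14)+hi=9(97)=111
lo=0(14)+hi=8(92)=106
lo=0(14)+hi=7(90)=104
lo=0(14)+hi=6(76)=90

Yes: 14+76=90


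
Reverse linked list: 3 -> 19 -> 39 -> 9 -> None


Step 1: curr=3, set curr.next=prev(None) | reversed so far: 3
Step 2: curr=19, set curr.next=prev(3) | reversed so far: 19 -> 3
Step 3: curr=39, set curr.next=prev(19) | reversed so far: 39 -> 19 -> 3
Step 4: curr=9, set curr.next=prev(39) | reversed so far: 9 -> 39 -> 19 -> 3

9 -> 39 -> 19 -> 3 -> None


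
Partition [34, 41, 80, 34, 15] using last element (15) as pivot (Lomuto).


Pivot: 15
Place pivot at 0: [15, 41, 80, 34, 34]

Partitioned: [15, 41, 80, 34, 34]


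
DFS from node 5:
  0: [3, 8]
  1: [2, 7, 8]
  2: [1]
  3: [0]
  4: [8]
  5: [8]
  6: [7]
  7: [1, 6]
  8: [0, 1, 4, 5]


Visit 5, push [8]
Visit 8, push [4, 1, 0]
Visit 0, push [3]
Visit 3, push []
Visit 1, push [7, 2]
Visit 2, push []
Visit 7, push [6]
Visit 6, push []
Visit 4, push []

DFS order: [5, 8, 0, 3, 1, 2, 7, 6, 4]


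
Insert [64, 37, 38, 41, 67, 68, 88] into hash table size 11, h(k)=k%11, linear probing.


Insert 64: h=9 -> slot 9
Insert 37: h=4 -> slot 4
Insert 38: h=5 -> slot 5
Insert 41: h=8 -> slot 8
Insert 67: h=1 -> slot 1
Insert 68: h=2 -> slot 2
Insert 88: h=0 -> slot 0

Table: [88, 67, 68, None, 37, 38, None, None, 41, 64, None]


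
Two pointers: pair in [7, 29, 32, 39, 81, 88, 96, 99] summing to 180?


lo=0(7)+hi=7(99)=106
lo=1(29)+hi=7(99)=128
lo=2(32)+hi=7(99)=131
lo=3(39)+hi=7(99)=138
lo=4(81)+hi=7(99)=180

Yes: 81+99=180


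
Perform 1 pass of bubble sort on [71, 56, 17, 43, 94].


Initial: [71, 56, 17, 43, 94]
Pass 1: [56, 17, 43, 71, 94] (3 swaps)

After 1 pass: [56, 17, 43, 71, 94]


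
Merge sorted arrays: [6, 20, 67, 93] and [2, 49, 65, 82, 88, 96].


Take 2 from B
Take 6 from A
Take 20 from A
Take 49 from B
Take 65 from B
Take 67 from A
Take 82 from B
Take 88 from B
Take 93 from A

Merged: [2, 6, 20, 49, 65, 67, 82, 88, 93, 96]


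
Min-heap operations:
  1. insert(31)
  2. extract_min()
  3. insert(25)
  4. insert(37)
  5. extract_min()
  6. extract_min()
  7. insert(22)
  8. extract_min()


insert(31) -> [31]
extract_min()->31, []
insert(25) -> [25]
insert(37) -> [25, 37]
extract_min()->25, [37]
extract_min()->37, []
insert(22) -> [22]
extract_min()->22, []

Final heap: []


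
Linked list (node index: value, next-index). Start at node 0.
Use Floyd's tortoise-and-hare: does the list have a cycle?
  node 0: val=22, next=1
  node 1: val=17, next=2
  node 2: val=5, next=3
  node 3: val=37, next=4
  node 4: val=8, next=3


Floyd's tortoise (slow, +1) and hare (fast, +2):
  init: slow=0, fast=0
  step 1: slow=1, fast=2
  step 2: slow=2, fast=4
  step 3: slow=3, fast=4
  step 4: slow=4, fast=4
  slow == fast at node 4: cycle detected

Cycle: yes


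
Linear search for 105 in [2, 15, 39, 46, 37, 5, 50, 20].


i=0: 2!=105
i=1: 15!=105
i=2: 39!=105
i=3: 46!=105
i=4: 37!=105
i=5: 5!=105
i=6: 50!=105
i=7: 20!=105

Not found, 8 comps


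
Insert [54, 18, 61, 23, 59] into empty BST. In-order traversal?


Insert 54: root
Insert 18: L from 54
Insert 61: R from 54
Insert 23: L from 54 -> R from 18
Insert 59: R from 54 -> L from 61

In-order: [18, 23, 54, 59, 61]


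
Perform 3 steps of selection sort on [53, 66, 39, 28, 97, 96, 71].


Initial: [53, 66, 39, 28, 97, 96, 71]
Step 1: min=28 at 3
  Swap: [28, 66, 39, 53, 97, 96, 71]
Step 2: min=39 at 2
  Swap: [28, 39, 66, 53, 97, 96, 71]
Step 3: min=53 at 3
  Swap: [28, 39, 53, 66, 97, 96, 71]

After 3 steps: [28, 39, 53, 66, 97, 96, 71]


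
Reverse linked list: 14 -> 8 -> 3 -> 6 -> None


Step 1: curr=14, set curr.next=prev(None) | reversed so far: 14
Step 2: curr=8, set curr.next=prev(14) | reversed so far: 8 -> 14
Step 3: curr=3, set curr.next=prev(8) | reversed so far: 3 -> 8 -> 14
Step 4: curr=6, set curr.next=prev(3) | reversed so far: 6 -> 3 -> 8 -> 14

6 -> 3 -> 8 -> 14 -> None


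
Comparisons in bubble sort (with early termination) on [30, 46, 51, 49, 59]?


Algorithm: bubble sort (with early termination)
Input: [30, 46, 51, 49, 59]
Sorted: [30, 46, 49, 51, 59]

7


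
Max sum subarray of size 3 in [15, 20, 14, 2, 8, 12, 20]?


[0:3]: 49
[1:4]: 36
[2:5]: 24
[3:6]: 22
[4:7]: 40

Max: 49 at [0:3]


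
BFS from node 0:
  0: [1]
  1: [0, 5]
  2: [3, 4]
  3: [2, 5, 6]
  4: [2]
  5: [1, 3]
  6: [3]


Visit 0, enqueue [1]
Visit 1, enqueue [5]
Visit 5, enqueue [3]
Visit 3, enqueue [2, 6]
Visit 2, enqueue [4]
Visit 6, enqueue []
Visit 4, enqueue []

BFS order: [0, 1, 5, 3, 2, 6, 4]


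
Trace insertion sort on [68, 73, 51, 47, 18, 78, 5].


Initial: [68, 73, 51, 47, 18, 78, 5]
Insert 73: [68, 73, 51, 47, 18, 78, 5]
Insert 51: [51, 68, 73, 47, 18, 78, 5]
Insert 47: [47, 51, 68, 73, 18, 78, 5]
Insert 18: [18, 47, 51, 68, 73, 78, 5]
Insert 78: [18, 47, 51, 68, 73, 78, 5]
Insert 5: [5, 18, 47, 51, 68, 73, 78]

Sorted: [5, 18, 47, 51, 68, 73, 78]


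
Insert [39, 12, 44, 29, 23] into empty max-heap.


Insert 39: [39]
Insert 12: [39, 12]
Insert 44: [44, 12, 39]
Insert 29: [44, 29, 39, 12]
Insert 23: [44, 29, 39, 12, 23]

Final heap: [44, 29, 39, 12, 23]


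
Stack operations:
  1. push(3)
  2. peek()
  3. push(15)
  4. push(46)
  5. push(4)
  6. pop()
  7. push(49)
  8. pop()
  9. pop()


push(3) -> [3]
peek()->3
push(15) -> [3, 15]
push(46) -> [3, 15, 46]
push(4) -> [3, 15, 46, 4]
pop()->4, [3, 15, 46]
push(49) -> [3, 15, 46, 49]
pop()->49, [3, 15, 46]
pop()->46, [3, 15]

Final stack: [3, 15]


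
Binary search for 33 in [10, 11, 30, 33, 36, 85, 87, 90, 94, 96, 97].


Step 1: lo=0, hi=10, mid=5, val=85
Step 2: lo=0, hi=4, mid=2, val=30
Step 3: lo=3, hi=4, mid=3, val=33

Found at index 3


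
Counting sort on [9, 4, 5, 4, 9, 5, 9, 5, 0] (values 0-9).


Input: [9, 4, 5, 4, 9, 5, 9, 5, 0]
Counts: [1, 0, 0, 0, 2, 3, 0, 0, 0, 3]

Sorted: [0, 4, 4, 5, 5, 5, 9, 9, 9]


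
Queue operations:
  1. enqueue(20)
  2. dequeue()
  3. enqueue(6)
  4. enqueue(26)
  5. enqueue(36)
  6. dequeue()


enqueue(20) -> [20]
dequeue()->20, []
enqueue(6) -> [6]
enqueue(26) -> [6, 26]
enqueue(36) -> [6, 26, 36]
dequeue()->6, [26, 36]

Final queue: [26, 36]


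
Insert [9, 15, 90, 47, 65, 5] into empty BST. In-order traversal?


Insert 9: root
Insert 15: R from 9
Insert 90: R from 9 -> R from 15
Insert 47: R from 9 -> R from 15 -> L from 90
Insert 65: R from 9 -> R from 15 -> L from 90 -> R from 47
Insert 5: L from 9

In-order: [5, 9, 15, 47, 65, 90]


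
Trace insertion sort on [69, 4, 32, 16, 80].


Initial: [69, 4, 32, 16, 80]
Insert 4: [4, 69, 32, 16, 80]
Insert 32: [4, 32, 69, 16, 80]
Insert 16: [4, 16, 32, 69, 80]
Insert 80: [4, 16, 32, 69, 80]

Sorted: [4, 16, 32, 69, 80]


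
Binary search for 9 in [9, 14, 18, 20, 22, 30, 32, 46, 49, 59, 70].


Step 1: lo=0, hi=10, mid=5, val=30
Step 2: lo=0, hi=4, mid=2, val=18
Step 3: lo=0, hi=1, mid=0, val=9

Found at index 0


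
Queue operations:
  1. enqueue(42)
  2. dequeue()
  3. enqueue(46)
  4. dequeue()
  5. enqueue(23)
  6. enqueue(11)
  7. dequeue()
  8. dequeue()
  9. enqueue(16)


enqueue(42) -> [42]
dequeue()->42, []
enqueue(46) -> [46]
dequeue()->46, []
enqueue(23) -> [23]
enqueue(11) -> [23, 11]
dequeue()->23, [11]
dequeue()->11, []
enqueue(16) -> [16]

Final queue: [16]


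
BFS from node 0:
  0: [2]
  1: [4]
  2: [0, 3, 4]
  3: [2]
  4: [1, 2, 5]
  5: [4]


Visit 0, enqueue [2]
Visit 2, enqueue [3, 4]
Visit 3, enqueue []
Visit 4, enqueue [1, 5]
Visit 1, enqueue []
Visit 5, enqueue []

BFS order: [0, 2, 3, 4, 1, 5]


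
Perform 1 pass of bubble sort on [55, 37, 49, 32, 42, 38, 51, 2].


Initial: [55, 37, 49, 32, 42, 38, 51, 2]
Pass 1: [37, 49, 32, 42, 38, 51, 2, 55] (7 swaps)

After 1 pass: [37, 49, 32, 42, 38, 51, 2, 55]


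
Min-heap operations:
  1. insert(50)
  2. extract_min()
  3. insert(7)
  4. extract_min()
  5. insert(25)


insert(50) -> [50]
extract_min()->50, []
insert(7) -> [7]
extract_min()->7, []
insert(25) -> [25]

Final heap: [25]


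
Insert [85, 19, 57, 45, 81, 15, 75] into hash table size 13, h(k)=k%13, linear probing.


Insert 85: h=7 -> slot 7
Insert 19: h=6 -> slot 6
Insert 57: h=5 -> slot 5
Insert 45: h=6, 2 probes -> slot 8
Insert 81: h=3 -> slot 3
Insert 15: h=2 -> slot 2
Insert 75: h=10 -> slot 10

Table: [None, None, 15, 81, None, 57, 19, 85, 45, None, 75, None, None]


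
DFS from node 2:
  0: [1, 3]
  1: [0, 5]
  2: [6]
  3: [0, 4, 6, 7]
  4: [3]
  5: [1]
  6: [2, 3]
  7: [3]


Visit 2, push [6]
Visit 6, push [3]
Visit 3, push [7, 4, 0]
Visit 0, push [1]
Visit 1, push [5]
Visit 5, push []
Visit 4, push []
Visit 7, push []

DFS order: [2, 6, 3, 0, 1, 5, 4, 7]


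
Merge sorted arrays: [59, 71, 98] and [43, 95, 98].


Take 43 from B
Take 59 from A
Take 71 from A
Take 95 from B
Take 98 from A

Merged: [43, 59, 71, 95, 98, 98]


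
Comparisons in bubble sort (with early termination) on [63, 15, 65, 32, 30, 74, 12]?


Algorithm: bubble sort (with early termination)
Input: [63, 15, 65, 32, 30, 74, 12]
Sorted: [12, 15, 30, 32, 63, 65, 74]

21


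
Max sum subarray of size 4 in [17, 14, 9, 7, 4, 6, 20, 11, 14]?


[0:4]: 47
[1:5]: 34
[2:6]: 26
[3:7]: 37
[4:8]: 41
[5:9]: 51

Max: 51 at [5:9]


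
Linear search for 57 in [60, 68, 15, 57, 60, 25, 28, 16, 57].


i=0: 60!=57
i=1: 68!=57
i=2: 15!=57
i=3: 57==57 found!

Found at 3, 4 comps


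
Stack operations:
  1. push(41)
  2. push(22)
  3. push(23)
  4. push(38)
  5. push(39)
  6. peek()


push(41) -> [41]
push(22) -> [41, 22]
push(23) -> [41, 22, 23]
push(38) -> [41, 22, 23, 38]
push(39) -> [41, 22, 23, 38, 39]
peek()->39

Final stack: [41, 22, 23, 38, 39]


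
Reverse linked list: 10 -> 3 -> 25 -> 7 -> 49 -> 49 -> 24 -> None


Step 1: curr=10, set curr.next=prev(None) | reversed so far: 10
Step 2: curr=3, set curr.next=prev(10) | reversed so far: 3 -> 10
Step 3: curr=25, set curr.next=prev(3) | reversed so far: 25 -> 3 -> 10
Step 4: curr=7, set curr.next=prev(25) | reversed so far: 7 -> 25 -> 3 -> 10
Step 5: curr=49, set curr.next=prev(7) | reversed so far: 49 -> 7 -> 25 -> 3 -> 10
Step 6: curr=49, set curr.next=prev(49) | reversed so far: 49 -> 49 -> 7 -> 25 -> 3 -> 10
Step 7: curr=24, set curr.next=prev(49) | reversed so far: 24 -> 49 -> 49 -> 7 -> 25 -> 3 -> 10

24 -> 49 -> 49 -> 7 -> 25 -> 3 -> 10 -> None


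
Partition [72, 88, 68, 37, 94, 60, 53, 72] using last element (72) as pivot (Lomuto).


Pivot: 72
  72 <= 72: advance i (no swap)
  68 <= 72: swap -> [72, 68, 88, 37, 94, 60, 53, 72]
  37 <= 72: swap -> [72, 68, 37, 88, 94, 60, 53, 72]
  60 <= 72: swap -> [72, 68, 37, 60, 94, 88, 53, 72]
  53 <= 72: swap -> [72, 68, 37, 60, 53, 88, 94, 72]
Place pivot at 5: [72, 68, 37, 60, 53, 72, 94, 88]

Partitioned: [72, 68, 37, 60, 53, 72, 94, 88]


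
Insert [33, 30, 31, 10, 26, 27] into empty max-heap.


Insert 33: [33]
Insert 30: [33, 30]
Insert 31: [33, 30, 31]
Insert 10: [33, 30, 31, 10]
Insert 26: [33, 30, 31, 10, 26]
Insert 27: [33, 30, 31, 10, 26, 27]

Final heap: [33, 30, 31, 10, 26, 27]


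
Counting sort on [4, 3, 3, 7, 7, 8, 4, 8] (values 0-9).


Input: [4, 3, 3, 7, 7, 8, 4, 8]
Counts: [0, 0, 0, 2, 2, 0, 0, 2, 2, 0]

Sorted: [3, 3, 4, 4, 7, 7, 8, 8]


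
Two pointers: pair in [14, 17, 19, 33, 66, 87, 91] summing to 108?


lo=0(14)+hi=6(91)=105
lo=1(17)+hi=6(91)=108

Yes: 17+91=108


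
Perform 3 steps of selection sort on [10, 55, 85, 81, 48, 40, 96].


Initial: [10, 55, 85, 81, 48, 40, 96]
Step 1: min=10 at 0
  Swap: [10, 55, 85, 81, 48, 40, 96]
Step 2: min=40 at 5
  Swap: [10, 40, 85, 81, 48, 55, 96]
Step 3: min=48 at 4
  Swap: [10, 40, 48, 81, 85, 55, 96]

After 3 steps: [10, 40, 48, 81, 85, 55, 96]


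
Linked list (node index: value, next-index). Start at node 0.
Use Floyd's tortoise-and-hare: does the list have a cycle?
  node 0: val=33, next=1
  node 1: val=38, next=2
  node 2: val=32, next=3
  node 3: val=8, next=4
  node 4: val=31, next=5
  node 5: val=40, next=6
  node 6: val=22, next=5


Floyd's tortoise (slow, +1) and hare (fast, +2):
  init: slow=0, fast=0
  step 1: slow=1, fast=2
  step 2: slow=2, fast=4
  step 3: slow=3, fast=6
  step 4: slow=4, fast=6
  step 5: slow=5, fast=6
  step 6: slow=6, fast=6
  slow == fast at node 6: cycle detected

Cycle: yes


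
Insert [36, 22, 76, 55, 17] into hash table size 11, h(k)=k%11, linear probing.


Insert 36: h=3 -> slot 3
Insert 22: h=0 -> slot 0
Insert 76: h=10 -> slot 10
Insert 55: h=0, 1 probes -> slot 1
Insert 17: h=6 -> slot 6

Table: [22, 55, None, 36, None, None, 17, None, None, None, 76]


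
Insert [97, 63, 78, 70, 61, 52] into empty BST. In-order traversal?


Insert 97: root
Insert 63: L from 97
Insert 78: L from 97 -> R from 63
Insert 70: L from 97 -> R from 63 -> L from 78
Insert 61: L from 97 -> L from 63
Insert 52: L from 97 -> L from 63 -> L from 61

In-order: [52, 61, 63, 70, 78, 97]


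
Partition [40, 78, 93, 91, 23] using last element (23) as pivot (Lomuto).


Pivot: 23
Place pivot at 0: [23, 78, 93, 91, 40]

Partitioned: [23, 78, 93, 91, 40]


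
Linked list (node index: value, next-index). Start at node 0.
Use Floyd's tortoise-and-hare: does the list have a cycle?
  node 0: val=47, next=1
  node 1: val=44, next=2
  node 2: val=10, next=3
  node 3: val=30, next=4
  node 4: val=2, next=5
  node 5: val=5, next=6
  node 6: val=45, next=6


Floyd's tortoise (slow, +1) and hare (fast, +2):
  init: slow=0, fast=0
  step 1: slow=1, fast=2
  step 2: slow=2, fast=4
  step 3: slow=3, fast=6
  step 4: slow=4, fast=6
  step 5: slow=5, fast=6
  step 6: slow=6, fast=6
  slow == fast at node 6: cycle detected

Cycle: yes


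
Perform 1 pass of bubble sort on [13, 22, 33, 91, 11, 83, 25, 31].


Initial: [13, 22, 33, 91, 11, 83, 25, 31]
Pass 1: [13, 22, 33, 11, 83, 25, 31, 91] (4 swaps)

After 1 pass: [13, 22, 33, 11, 83, 25, 31, 91]


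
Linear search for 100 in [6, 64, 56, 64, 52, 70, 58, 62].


i=0: 6!=100
i=1: 64!=100
i=2: 56!=100
i=3: 64!=100
i=4: 52!=100
i=5: 70!=100
i=6: 58!=100
i=7: 62!=100

Not found, 8 comps


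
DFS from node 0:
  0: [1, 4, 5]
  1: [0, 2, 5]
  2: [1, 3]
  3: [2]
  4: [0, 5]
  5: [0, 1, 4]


Visit 0, push [5, 4, 1]
Visit 1, push [5, 2]
Visit 2, push [3]
Visit 3, push []
Visit 5, push [4]
Visit 4, push []

DFS order: [0, 1, 2, 3, 5, 4]


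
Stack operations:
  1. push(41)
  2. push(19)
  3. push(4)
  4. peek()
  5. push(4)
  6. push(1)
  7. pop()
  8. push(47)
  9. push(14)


push(41) -> [41]
push(19) -> [41, 19]
push(4) -> [41, 19, 4]
peek()->4
push(4) -> [41, 19, 4, 4]
push(1) -> [41, 19, 4, 4, 1]
pop()->1, [41, 19, 4, 4]
push(47) -> [41, 19, 4, 4, 47]
push(14) -> [41, 19, 4, 4, 47, 14]

Final stack: [41, 19, 4, 4, 47, 14]


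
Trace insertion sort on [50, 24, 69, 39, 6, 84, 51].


Initial: [50, 24, 69, 39, 6, 84, 51]
Insert 24: [24, 50, 69, 39, 6, 84, 51]
Insert 69: [24, 50, 69, 39, 6, 84, 51]
Insert 39: [24, 39, 50, 69, 6, 84, 51]
Insert 6: [6, 24, 39, 50, 69, 84, 51]
Insert 84: [6, 24, 39, 50, 69, 84, 51]
Insert 51: [6, 24, 39, 50, 51, 69, 84]

Sorted: [6, 24, 39, 50, 51, 69, 84]


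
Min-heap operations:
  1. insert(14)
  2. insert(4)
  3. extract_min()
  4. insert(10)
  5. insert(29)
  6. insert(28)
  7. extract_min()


insert(14) -> [14]
insert(4) -> [4, 14]
extract_min()->4, [14]
insert(10) -> [10, 14]
insert(29) -> [10, 14, 29]
insert(28) -> [10, 14, 29, 28]
extract_min()->10, [14, 28, 29]

Final heap: [14, 28, 29]


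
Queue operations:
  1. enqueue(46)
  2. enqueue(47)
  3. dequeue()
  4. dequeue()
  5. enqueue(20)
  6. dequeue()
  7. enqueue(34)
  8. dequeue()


enqueue(46) -> [46]
enqueue(47) -> [46, 47]
dequeue()->46, [47]
dequeue()->47, []
enqueue(20) -> [20]
dequeue()->20, []
enqueue(34) -> [34]
dequeue()->34, []

Final queue: []


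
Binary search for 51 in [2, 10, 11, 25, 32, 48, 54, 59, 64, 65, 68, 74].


Step 1: lo=0, hi=11, mid=5, val=48
Step 2: lo=6, hi=11, mid=8, val=64
Step 3: lo=6, hi=7, mid=6, val=54

Not found


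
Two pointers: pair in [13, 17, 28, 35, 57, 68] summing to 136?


lo=0(13)+hi=5(68)=81
lo=1(17)+hi=5(68)=85
lo=2(28)+hi=5(68)=96
lo=3(35)+hi=5(68)=103
lo=4(57)+hi=5(68)=125

No pair found


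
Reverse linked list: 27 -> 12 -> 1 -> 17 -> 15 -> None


Step 1: curr=27, set curr.next=prev(None) | reversed so far: 27
Step 2: curr=12, set curr.next=prev(27) | reversed so far: 12 -> 27
Step 3: curr=1, set curr.next=prev(12) | reversed so far: 1 -> 12 -> 27
Step 4: curr=17, set curr.next=prev(1) | reversed so far: 17 -> 1 -> 12 -> 27
Step 5: curr=15, set curr.next=prev(17) | reversed so far: 15 -> 17 -> 1 -> 12 -> 27

15 -> 17 -> 1 -> 12 -> 27 -> None


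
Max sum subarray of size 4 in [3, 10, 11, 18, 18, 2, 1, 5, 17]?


[0:4]: 42
[1:5]: 57
[2:6]: 49
[3:7]: 39
[4:8]: 26
[5:9]: 25

Max: 57 at [1:5]


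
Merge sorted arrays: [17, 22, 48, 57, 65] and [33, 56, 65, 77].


Take 17 from A
Take 22 from A
Take 33 from B
Take 48 from A
Take 56 from B
Take 57 from A
Take 65 from A

Merged: [17, 22, 33, 48, 56, 57, 65, 65, 77]


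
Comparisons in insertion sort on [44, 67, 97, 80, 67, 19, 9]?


Algorithm: insertion sort
Input: [44, 67, 97, 80, 67, 19, 9]
Sorted: [9, 19, 44, 67, 67, 80, 97]

18


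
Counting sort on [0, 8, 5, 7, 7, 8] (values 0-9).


Input: [0, 8, 5, 7, 7, 8]
Counts: [1, 0, 0, 0, 0, 1, 0, 2, 2, 0]

Sorted: [0, 5, 7, 7, 8, 8]


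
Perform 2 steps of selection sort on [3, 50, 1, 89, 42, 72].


Initial: [3, 50, 1, 89, 42, 72]
Step 1: min=1 at 2
  Swap: [1, 50, 3, 89, 42, 72]
Step 2: min=3 at 2
  Swap: [1, 3, 50, 89, 42, 72]

After 2 steps: [1, 3, 50, 89, 42, 72]


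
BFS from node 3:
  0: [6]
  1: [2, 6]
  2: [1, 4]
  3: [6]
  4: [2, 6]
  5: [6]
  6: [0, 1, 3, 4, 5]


Visit 3, enqueue [6]
Visit 6, enqueue [0, 1, 4, 5]
Visit 0, enqueue []
Visit 1, enqueue [2]
Visit 4, enqueue []
Visit 5, enqueue []
Visit 2, enqueue []

BFS order: [3, 6, 0, 1, 4, 5, 2]


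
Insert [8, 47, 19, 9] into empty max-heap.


Insert 8: [8]
Insert 47: [47, 8]
Insert 19: [47, 8, 19]
Insert 9: [47, 9, 19, 8]

Final heap: [47, 9, 19, 8]


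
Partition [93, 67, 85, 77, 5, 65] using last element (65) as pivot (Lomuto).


Pivot: 65
  5 <= 65: swap -> [5, 67, 85, 77, 93, 65]
Place pivot at 1: [5, 65, 85, 77, 93, 67]

Partitioned: [5, 65, 85, 77, 93, 67]


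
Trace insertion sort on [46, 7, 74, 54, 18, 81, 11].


Initial: [46, 7, 74, 54, 18, 81, 11]
Insert 7: [7, 46, 74, 54, 18, 81, 11]
Insert 74: [7, 46, 74, 54, 18, 81, 11]
Insert 54: [7, 46, 54, 74, 18, 81, 11]
Insert 18: [7, 18, 46, 54, 74, 81, 11]
Insert 81: [7, 18, 46, 54, 74, 81, 11]
Insert 11: [7, 11, 18, 46, 54, 74, 81]

Sorted: [7, 11, 18, 46, 54, 74, 81]


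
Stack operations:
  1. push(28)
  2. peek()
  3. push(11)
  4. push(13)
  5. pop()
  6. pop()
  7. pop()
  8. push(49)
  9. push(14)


push(28) -> [28]
peek()->28
push(11) -> [28, 11]
push(13) -> [28, 11, 13]
pop()->13, [28, 11]
pop()->11, [28]
pop()->28, []
push(49) -> [49]
push(14) -> [49, 14]

Final stack: [49, 14]


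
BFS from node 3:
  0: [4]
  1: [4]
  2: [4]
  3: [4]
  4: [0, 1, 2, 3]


Visit 3, enqueue [4]
Visit 4, enqueue [0, 1, 2]
Visit 0, enqueue []
Visit 1, enqueue []
Visit 2, enqueue []

BFS order: [3, 4, 0, 1, 2]


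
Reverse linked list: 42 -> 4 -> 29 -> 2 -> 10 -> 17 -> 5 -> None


Step 1: curr=42, set curr.next=prev(None) | reversed so far: 42
Step 2: curr=4, set curr.next=prev(42) | reversed so far: 4 -> 42
Step 3: curr=29, set curr.next=prev(4) | reversed so far: 29 -> 4 -> 42
Step 4: curr=2, set curr.next=prev(29) | reversed so far: 2 -> 29 -> 4 -> 42
Step 5: curr=10, set curr.next=prev(2) | reversed so far: 10 -> 2 -> 29 -> 4 -> 42
Step 6: curr=17, set curr.next=prev(10) | reversed so far: 17 -> 10 -> 2 -> 29 -> 4 -> 42
Step 7: curr=5, set curr.next=prev(17) | reversed so far: 5 -> 17 -> 10 -> 2 -> 29 -> 4 -> 42

5 -> 17 -> 10 -> 2 -> 29 -> 4 -> 42 -> None


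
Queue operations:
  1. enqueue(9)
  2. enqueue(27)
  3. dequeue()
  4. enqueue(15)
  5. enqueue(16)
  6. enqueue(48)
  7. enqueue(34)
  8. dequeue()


enqueue(9) -> [9]
enqueue(27) -> [9, 27]
dequeue()->9, [27]
enqueue(15) -> [27, 15]
enqueue(16) -> [27, 15, 16]
enqueue(48) -> [27, 15, 16, 48]
enqueue(34) -> [27, 15, 16, 48, 34]
dequeue()->27, [15, 16, 48, 34]

Final queue: [15, 16, 48, 34]


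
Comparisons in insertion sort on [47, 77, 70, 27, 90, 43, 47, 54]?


Algorithm: insertion sort
Input: [47, 77, 70, 27, 90, 43, 47, 54]
Sorted: [27, 43, 47, 47, 54, 70, 77, 90]

20


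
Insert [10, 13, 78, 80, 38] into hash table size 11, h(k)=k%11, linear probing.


Insert 10: h=10 -> slot 10
Insert 13: h=2 -> slot 2
Insert 78: h=1 -> slot 1
Insert 80: h=3 -> slot 3
Insert 38: h=5 -> slot 5

Table: [None, 78, 13, 80, None, 38, None, None, None, None, 10]


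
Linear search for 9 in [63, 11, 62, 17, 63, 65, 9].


i=0: 63!=9
i=1: 11!=9
i=2: 62!=9
i=3: 17!=9
i=4: 63!=9
i=5: 65!=9
i=6: 9==9 found!

Found at 6, 7 comps


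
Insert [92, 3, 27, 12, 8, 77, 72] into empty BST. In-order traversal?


Insert 92: root
Insert 3: L from 92
Insert 27: L from 92 -> R from 3
Insert 12: L from 92 -> R from 3 -> L from 27
Insert 8: L from 92 -> R from 3 -> L from 27 -> L from 12
Insert 77: L from 92 -> R from 3 -> R from 27
Insert 72: L from 92 -> R from 3 -> R from 27 -> L from 77

In-order: [3, 8, 12, 27, 72, 77, 92]


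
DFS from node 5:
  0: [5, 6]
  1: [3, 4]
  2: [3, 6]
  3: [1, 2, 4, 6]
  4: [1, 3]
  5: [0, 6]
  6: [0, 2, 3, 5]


Visit 5, push [6, 0]
Visit 0, push [6]
Visit 6, push [3, 2]
Visit 2, push [3]
Visit 3, push [4, 1]
Visit 1, push [4]
Visit 4, push []

DFS order: [5, 0, 6, 2, 3, 1, 4]


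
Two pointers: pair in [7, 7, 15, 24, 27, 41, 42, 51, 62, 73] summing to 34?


lo=0(7)+hi=9(73)=80
lo=0(7)+hi=8(62)=69
lo=0(7)+hi=7(51)=58
lo=0(7)+hi=6(42)=49
lo=0(7)+hi=5(41)=48
lo=0(7)+hi=4(27)=34

Yes: 7+27=34


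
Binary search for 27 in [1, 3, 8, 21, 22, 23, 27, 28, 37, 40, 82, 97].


Step 1: lo=0, hi=11, mid=5, val=23
Step 2: lo=6, hi=11, mid=8, val=37
Step 3: lo=6, hi=7, mid=6, val=27

Found at index 6


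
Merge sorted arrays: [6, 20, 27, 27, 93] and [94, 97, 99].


Take 6 from A
Take 20 from A
Take 27 from A
Take 27 from A
Take 93 from A

Merged: [6, 20, 27, 27, 93, 94, 97, 99]


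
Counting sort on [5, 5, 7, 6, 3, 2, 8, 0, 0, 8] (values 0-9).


Input: [5, 5, 7, 6, 3, 2, 8, 0, 0, 8]
Counts: [2, 0, 1, 1, 0, 2, 1, 1, 2, 0]

Sorted: [0, 0, 2, 3, 5, 5, 6, 7, 8, 8]


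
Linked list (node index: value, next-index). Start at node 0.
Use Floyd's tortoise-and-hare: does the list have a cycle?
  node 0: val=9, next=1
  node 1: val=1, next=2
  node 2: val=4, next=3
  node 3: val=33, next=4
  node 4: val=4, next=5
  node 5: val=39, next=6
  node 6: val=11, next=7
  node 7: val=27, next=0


Floyd's tortoise (slow, +1) and hare (fast, +2):
  init: slow=0, fast=0
  step 1: slow=1, fast=2
  step 2: slow=2, fast=4
  step 3: slow=3, fast=6
  step 4: slow=4, fast=0
  step 5: slow=5, fast=2
  step 6: slow=6, fast=4
  step 7: slow=7, fast=6
  step 8: slow=0, fast=0
  slow == fast at node 0: cycle detected

Cycle: yes


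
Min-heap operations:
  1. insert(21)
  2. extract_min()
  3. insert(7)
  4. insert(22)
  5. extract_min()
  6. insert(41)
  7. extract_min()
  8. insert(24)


insert(21) -> [21]
extract_min()->21, []
insert(7) -> [7]
insert(22) -> [7, 22]
extract_min()->7, [22]
insert(41) -> [22, 41]
extract_min()->22, [41]
insert(24) -> [24, 41]

Final heap: [24, 41]


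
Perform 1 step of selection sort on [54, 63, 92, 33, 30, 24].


Initial: [54, 63, 92, 33, 30, 24]
Step 1: min=24 at 5
  Swap: [24, 63, 92, 33, 30, 54]

After 1 step: [24, 63, 92, 33, 30, 54]


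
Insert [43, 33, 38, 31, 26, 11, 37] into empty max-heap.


Insert 43: [43]
Insert 33: [43, 33]
Insert 38: [43, 33, 38]
Insert 31: [43, 33, 38, 31]
Insert 26: [43, 33, 38, 31, 26]
Insert 11: [43, 33, 38, 31, 26, 11]
Insert 37: [43, 33, 38, 31, 26, 11, 37]

Final heap: [43, 33, 38, 31, 26, 11, 37]


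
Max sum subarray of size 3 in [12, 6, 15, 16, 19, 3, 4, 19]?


[0:3]: 33
[1:4]: 37
[2:5]: 50
[3:6]: 38
[4:7]: 26
[5:8]: 26

Max: 50 at [2:5]


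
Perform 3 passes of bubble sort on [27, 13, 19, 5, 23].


Initial: [27, 13, 19, 5, 23]
Pass 1: [13, 19, 5, 23, 27] (4 swaps)
Pass 2: [13, 5, 19, 23, 27] (1 swaps)
Pass 3: [5, 13, 19, 23, 27] (1 swaps)

After 3 passes: [5, 13, 19, 23, 27]


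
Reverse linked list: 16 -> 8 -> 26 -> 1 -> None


Step 1: curr=16, set curr.next=prev(None) | reversed so far: 16
Step 2: curr=8, set curr.next=prev(16) | reversed so far: 8 -> 16
Step 3: curr=26, set curr.next=prev(8) | reversed so far: 26 -> 8 -> 16
Step 4: curr=1, set curr.next=prev(26) | reversed so far: 1 -> 26 -> 8 -> 16

1 -> 26 -> 8 -> 16 -> None


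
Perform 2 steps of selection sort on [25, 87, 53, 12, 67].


Initial: [25, 87, 53, 12, 67]
Step 1: min=12 at 3
  Swap: [12, 87, 53, 25, 67]
Step 2: min=25 at 3
  Swap: [12, 25, 53, 87, 67]

After 2 steps: [12, 25, 53, 87, 67]


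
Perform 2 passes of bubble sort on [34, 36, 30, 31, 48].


Initial: [34, 36, 30, 31, 48]
Pass 1: [34, 30, 31, 36, 48] (2 swaps)
Pass 2: [30, 31, 34, 36, 48] (2 swaps)

After 2 passes: [30, 31, 34, 36, 48]


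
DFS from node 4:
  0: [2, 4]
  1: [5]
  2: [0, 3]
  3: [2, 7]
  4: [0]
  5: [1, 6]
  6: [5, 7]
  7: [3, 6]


Visit 4, push [0]
Visit 0, push [2]
Visit 2, push [3]
Visit 3, push [7]
Visit 7, push [6]
Visit 6, push [5]
Visit 5, push [1]
Visit 1, push []

DFS order: [4, 0, 2, 3, 7, 6, 5, 1]


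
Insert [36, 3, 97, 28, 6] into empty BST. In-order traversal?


Insert 36: root
Insert 3: L from 36
Insert 97: R from 36
Insert 28: L from 36 -> R from 3
Insert 6: L from 36 -> R from 3 -> L from 28

In-order: [3, 6, 28, 36, 97]


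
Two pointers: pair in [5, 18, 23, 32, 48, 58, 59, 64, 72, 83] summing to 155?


lo=0(5)+hi=9(83)=88
lo=1(18)+hi=9(83)=101
lo=2(23)+hi=9(83)=106
lo=3(32)+hi=9(83)=115
lo=4(48)+hi=9(83)=131
lo=5(58)+hi=9(83)=141
lo=6(59)+hi=9(83)=142
lo=7(64)+hi=9(83)=147
lo=8(72)+hi=9(83)=155

Yes: 72+83=155


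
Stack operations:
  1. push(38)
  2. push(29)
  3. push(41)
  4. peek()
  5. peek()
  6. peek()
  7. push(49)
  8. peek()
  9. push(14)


push(38) -> [38]
push(29) -> [38, 29]
push(41) -> [38, 29, 41]
peek()->41
peek()->41
peek()->41
push(49) -> [38, 29, 41, 49]
peek()->49
push(14) -> [38, 29, 41, 49, 14]

Final stack: [38, 29, 41, 49, 14]


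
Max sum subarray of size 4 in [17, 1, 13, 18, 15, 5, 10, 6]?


[0:4]: 49
[1:5]: 47
[2:6]: 51
[3:7]: 48
[4:8]: 36

Max: 51 at [2:6]
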